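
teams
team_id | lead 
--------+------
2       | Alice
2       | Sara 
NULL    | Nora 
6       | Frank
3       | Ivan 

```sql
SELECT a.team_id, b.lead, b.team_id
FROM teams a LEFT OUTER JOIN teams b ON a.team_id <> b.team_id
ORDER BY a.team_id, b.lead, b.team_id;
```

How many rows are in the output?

11

LEFT JOIN keeps every row from `teams a`; unmatched rows get NULL for `teams b`'s columns.
Matching on a.team_id <> b.team_id. A NULL in a compared column never satisfies the condition.
- a[0] team_id=2 → 2 match(es) in b → 2 row(s).
- a[1] team_id=2 → 2 match(es) in b → 2 row(s).
- a[2] team_id=NULL → no match; kept with NULLs on the b side.
- a[3] team_id=6 → 3 match(es) in b → 3 row(s).
- a[4] team_id=3 → 3 match(es) in b → 3 row(s).
Total: 10 matched + 1 padded = 11 rows.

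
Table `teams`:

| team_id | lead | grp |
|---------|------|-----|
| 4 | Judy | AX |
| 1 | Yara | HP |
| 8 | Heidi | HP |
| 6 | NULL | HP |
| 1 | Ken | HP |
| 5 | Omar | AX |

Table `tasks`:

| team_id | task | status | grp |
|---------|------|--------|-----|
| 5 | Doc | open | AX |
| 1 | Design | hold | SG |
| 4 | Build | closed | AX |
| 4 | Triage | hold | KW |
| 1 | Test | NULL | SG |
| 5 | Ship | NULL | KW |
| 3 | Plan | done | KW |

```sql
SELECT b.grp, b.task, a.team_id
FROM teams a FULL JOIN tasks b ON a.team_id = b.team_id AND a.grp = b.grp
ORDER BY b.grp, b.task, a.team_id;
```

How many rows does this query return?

11

FULL OUTER JOIN keeps every row from both sides; unmatched rows get NULL for the other side's columns.
Matching on a.team_id = b.team_id AND a.grp = b.grp.
- a row (team_id=4, grp=AX): matches 1 b row(s) → 1 output row(s).
- a row (team_id=1, grp=HP): no match → kept, b columns NULL.
- a row (team_id=8, grp=HP): no match → kept, b columns NULL.
- a row (team_id=6, grp=HP): no match → kept, b columns NULL.
- a row (team_id=1, grp=HP): no match → kept, b columns NULL.
- a row (team_id=5, grp=AX): matches 1 b row(s) → 1 output row(s).
- 5 row(s) from b found no a partner → padded with NULL.
Total: 2 matched + 9 padded = 11 rows.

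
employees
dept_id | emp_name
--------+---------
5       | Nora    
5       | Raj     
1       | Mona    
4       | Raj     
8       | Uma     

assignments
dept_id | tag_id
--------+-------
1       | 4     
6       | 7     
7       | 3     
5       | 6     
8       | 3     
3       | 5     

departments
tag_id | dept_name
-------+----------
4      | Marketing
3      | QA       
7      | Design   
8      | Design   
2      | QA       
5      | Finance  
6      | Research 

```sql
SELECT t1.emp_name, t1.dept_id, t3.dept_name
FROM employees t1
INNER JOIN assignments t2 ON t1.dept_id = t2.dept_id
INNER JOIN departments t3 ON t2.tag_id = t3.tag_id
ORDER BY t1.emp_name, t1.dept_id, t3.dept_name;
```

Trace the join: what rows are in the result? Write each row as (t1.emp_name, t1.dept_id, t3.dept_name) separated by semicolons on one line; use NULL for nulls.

(Mona, 1, Marketing); (Nora, 5, Research); (Raj, 5, Research); (Uma, 8, QA)

Joins associate left-to-right: employees INNER JOIN assignments on dept_id gives 4 intermediate row(s).
Then INNER JOIN `departments t3` on tag_id: keep only rows whose t2.tag_id appears in t3.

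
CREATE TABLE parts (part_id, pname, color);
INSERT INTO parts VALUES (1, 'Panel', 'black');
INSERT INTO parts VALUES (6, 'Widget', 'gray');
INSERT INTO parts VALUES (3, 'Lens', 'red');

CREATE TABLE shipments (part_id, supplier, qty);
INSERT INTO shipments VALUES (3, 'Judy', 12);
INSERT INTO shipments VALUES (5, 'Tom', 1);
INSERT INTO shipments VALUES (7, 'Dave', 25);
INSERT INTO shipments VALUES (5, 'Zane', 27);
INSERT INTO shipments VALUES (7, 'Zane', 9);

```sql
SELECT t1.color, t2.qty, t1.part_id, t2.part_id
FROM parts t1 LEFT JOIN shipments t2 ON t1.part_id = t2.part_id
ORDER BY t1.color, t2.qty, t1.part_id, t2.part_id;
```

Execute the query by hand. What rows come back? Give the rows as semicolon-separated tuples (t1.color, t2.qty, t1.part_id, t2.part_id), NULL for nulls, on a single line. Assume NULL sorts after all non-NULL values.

LEFT JOIN keeps every row from `parts`; unmatched rows get NULL for `shipments`'s columns.
Matching on t1.part_id = t2.part_id.
Matched pairs: 1; unmatched t1 rows kept: 2.

(black, NULL, 1, NULL); (gray, NULL, 6, NULL); (red, 12, 3, 3)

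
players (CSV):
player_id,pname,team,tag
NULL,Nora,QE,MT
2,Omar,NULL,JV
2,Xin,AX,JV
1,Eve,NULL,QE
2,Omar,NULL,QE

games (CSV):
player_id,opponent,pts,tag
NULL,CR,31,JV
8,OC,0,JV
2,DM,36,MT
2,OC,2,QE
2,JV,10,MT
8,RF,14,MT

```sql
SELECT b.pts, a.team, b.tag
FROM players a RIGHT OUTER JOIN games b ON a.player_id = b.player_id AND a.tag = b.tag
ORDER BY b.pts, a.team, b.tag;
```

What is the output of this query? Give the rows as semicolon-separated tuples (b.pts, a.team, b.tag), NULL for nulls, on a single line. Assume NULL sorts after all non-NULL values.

(0, NULL, JV); (2, NULL, QE); (10, NULL, MT); (14, NULL, MT); (31, NULL, JV); (36, NULL, MT)

RIGHT JOIN keeps every row from `games`; unmatched rows get NULL for `players`'s columns.
Matching on a.player_id = b.player_id AND a.tag = b.tag. A NULL in a compared column never satisfies the condition.
- a (player_id=NULL, tag=MT) has no partner in b.
- a (player_id=2, tag=JV) has no partner in b.
- a (player_id=2, tag=JV) has no partner in b.
- a (player_id=1, tag=QE) has no partner in b.
- a (player_id=2, tag=QE) pairs with 1 row(s) of b.
- 5 b row(s) had no a match → kept, a columns NULL.
After projecting and ordering:
b.pts | a.team | b.tag
0 | NULL | JV
2 | NULL | QE
10 | NULL | MT
14 | NULL | MT
31 | NULL | JV
36 | NULL | MT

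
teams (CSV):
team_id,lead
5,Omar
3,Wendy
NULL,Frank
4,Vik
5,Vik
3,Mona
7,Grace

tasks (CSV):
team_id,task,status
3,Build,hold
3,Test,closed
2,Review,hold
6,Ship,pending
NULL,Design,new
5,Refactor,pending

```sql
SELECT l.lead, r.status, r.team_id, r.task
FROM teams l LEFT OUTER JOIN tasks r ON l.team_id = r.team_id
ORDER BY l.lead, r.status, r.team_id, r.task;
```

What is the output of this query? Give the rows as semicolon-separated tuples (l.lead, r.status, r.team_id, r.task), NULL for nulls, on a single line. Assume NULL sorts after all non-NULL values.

LEFT JOIN keeps every row from `teams`; unmatched rows get NULL for `tasks`'s columns.
Matching on l.team_id = r.team_id. A NULL in a compared column never satisfies the condition.
- l (team_id=5) pairs with 1 row(s) of r.
- l (team_id=3) pairs with 2 row(s) of r.
- l (team_id=NULL) has no partner → padded with NULL.
- l (team_id=4) has no partner → padded with NULL.
- l (team_id=5) pairs with 1 row(s) of r.
- l (team_id=3) pairs with 2 row(s) of r.
- l (team_id=7) has no partner → padded with NULL.
After projecting and ordering:
l.lead | r.status | r.team_id | r.task
Frank | NULL | NULL | NULL
Grace | NULL | NULL | NULL
Mona | closed | 3 | Test
Mona | hold | 3 | Build
Omar | pending | 5 | Refactor
Vik | pending | 5 | Refactor
Vik | NULL | NULL | NULL
Wendy | closed | 3 | Test
Wendy | hold | 3 | Build

(Frank, NULL, NULL, NULL); (Grace, NULL, NULL, NULL); (Mona, closed, 3, Test); (Mona, hold, 3, Build); (Omar, pending, 5, Refactor); (Vik, pending, 5, Refactor); (Vik, NULL, NULL, NULL); (Wendy, closed, 3, Test); (Wendy, hold, 3, Build)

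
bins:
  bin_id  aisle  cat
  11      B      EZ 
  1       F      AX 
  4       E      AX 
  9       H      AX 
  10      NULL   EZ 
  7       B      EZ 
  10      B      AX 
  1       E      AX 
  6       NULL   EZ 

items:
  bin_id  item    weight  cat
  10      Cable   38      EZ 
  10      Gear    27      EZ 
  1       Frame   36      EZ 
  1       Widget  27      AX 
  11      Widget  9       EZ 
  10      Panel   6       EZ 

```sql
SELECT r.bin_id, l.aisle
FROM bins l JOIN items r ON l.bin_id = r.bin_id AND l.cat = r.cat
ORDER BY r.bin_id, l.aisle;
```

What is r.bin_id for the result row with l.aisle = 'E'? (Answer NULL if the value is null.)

1

INNER JOIN keeps only pairs where the ON condition holds.
Matching on l.bin_id = r.bin_id AND l.cat = r.cat.
Matched pairs: 6.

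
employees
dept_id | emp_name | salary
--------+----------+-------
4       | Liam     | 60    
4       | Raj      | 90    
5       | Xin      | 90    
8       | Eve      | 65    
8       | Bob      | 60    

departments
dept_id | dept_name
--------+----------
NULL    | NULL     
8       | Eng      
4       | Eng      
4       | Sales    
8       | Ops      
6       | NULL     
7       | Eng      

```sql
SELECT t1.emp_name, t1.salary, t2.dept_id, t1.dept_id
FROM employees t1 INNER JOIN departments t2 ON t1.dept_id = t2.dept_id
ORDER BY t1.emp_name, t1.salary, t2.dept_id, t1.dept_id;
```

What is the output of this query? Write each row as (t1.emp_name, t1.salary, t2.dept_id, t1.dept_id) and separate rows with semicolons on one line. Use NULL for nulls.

INNER JOIN keeps only pairs where the ON condition holds.
Matching on t1.dept_id = t2.dept_id. A NULL in a compared column never satisfies the condition.
- t1 row (dept_id=4): matches 2 t2 row(s) → 2 output row(s).
- t1 row (dept_id=4): matches 2 t2 row(s) → 2 output row(s).
- t1 row (dept_id=5): no match → dropped.
- t1 row (dept_id=8): matches 2 t2 row(s) → 2 output row(s).
- t1 row (dept_id=8): matches 2 t2 row(s) → 2 output row(s).
After projecting and ordering:
t1.emp_name | t1.salary | t2.dept_id | t1.dept_id
Bob | 60 | 8 | 8
Bob | 60 | 8 | 8
Eve | 65 | 8 | 8
Eve | 65 | 8 | 8
Liam | 60 | 4 | 4
Liam | 60 | 4 | 4
Raj | 90 | 4 | 4
Raj | 90 | 4 | 4

(Bob, 60, 8, 8); (Bob, 60, 8, 8); (Eve, 65, 8, 8); (Eve, 65, 8, 8); (Liam, 60, 4, 4); (Liam, 60, 4, 4); (Raj, 90, 4, 4); (Raj, 90, 4, 4)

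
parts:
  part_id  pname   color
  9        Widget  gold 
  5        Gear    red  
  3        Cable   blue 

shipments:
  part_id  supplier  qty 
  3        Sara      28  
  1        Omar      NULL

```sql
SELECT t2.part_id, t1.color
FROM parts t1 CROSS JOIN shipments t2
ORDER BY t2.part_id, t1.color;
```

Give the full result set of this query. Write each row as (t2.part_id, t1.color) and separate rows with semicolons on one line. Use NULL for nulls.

CROSS JOIN pairs every row of `parts` with every row of `shipments`: 3 × 2 = 6 rows.
After projecting and ordering:
t2.part_id | t1.color
1 | blue
1 | gold
1 | red
3 | blue
3 | gold
3 | red

(1, blue); (1, gold); (1, red); (3, blue); (3, gold); (3, red)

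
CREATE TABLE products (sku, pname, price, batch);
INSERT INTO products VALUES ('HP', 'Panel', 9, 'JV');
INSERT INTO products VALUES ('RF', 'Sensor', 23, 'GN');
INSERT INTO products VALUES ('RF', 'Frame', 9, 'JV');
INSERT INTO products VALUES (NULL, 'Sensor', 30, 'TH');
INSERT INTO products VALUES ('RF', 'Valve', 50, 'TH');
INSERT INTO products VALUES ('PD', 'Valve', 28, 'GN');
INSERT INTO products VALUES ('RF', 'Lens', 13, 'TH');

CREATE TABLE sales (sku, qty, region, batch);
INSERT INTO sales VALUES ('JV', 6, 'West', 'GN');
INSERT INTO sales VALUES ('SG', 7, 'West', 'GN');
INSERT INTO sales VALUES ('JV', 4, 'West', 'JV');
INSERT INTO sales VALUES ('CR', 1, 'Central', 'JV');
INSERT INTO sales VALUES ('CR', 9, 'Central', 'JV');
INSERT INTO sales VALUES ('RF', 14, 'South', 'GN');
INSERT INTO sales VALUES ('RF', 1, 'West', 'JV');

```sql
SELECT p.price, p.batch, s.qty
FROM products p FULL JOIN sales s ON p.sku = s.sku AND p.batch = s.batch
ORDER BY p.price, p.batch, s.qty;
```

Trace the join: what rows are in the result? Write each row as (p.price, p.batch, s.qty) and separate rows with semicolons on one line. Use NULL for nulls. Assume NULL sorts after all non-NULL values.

(9, JV, 1); (9, JV, NULL); (13, TH, NULL); (23, GN, 14); (28, GN, NULL); (30, TH, NULL); (50, TH, NULL); (NULL, NULL, 1); (NULL, NULL, 4); (NULL, NULL, 6); (NULL, NULL, 7); (NULL, NULL, 9)

FULL OUTER JOIN keeps every row from both sides; unmatched rows get NULL for the other side's columns.
Matching on p.sku = s.sku AND p.batch = s.batch. A NULL in a compared column never satisfies the condition.
Matched pairs: 2; unmatched p rows kept: 5; unmatched s rows kept: 5.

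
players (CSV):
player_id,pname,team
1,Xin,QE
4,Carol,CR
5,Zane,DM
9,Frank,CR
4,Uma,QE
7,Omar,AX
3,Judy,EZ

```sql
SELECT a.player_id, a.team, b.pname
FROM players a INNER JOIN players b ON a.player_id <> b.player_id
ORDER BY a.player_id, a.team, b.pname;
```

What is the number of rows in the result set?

40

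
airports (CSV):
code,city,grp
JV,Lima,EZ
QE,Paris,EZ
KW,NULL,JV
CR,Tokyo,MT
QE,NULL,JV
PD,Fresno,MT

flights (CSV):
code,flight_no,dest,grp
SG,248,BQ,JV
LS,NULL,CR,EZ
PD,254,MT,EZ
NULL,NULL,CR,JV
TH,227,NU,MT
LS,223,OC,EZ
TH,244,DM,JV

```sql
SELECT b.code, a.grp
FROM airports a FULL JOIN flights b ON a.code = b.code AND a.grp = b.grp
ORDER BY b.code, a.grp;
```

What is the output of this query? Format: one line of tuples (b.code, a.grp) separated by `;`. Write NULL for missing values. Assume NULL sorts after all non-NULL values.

FULL OUTER JOIN keeps every row from both sides; unmatched rows get NULL for the other side's columns.
Matching on a.code = b.code AND a.grp = b.grp. A NULL in a compared column never satisfies the condition.
- a row (code=JV, grp=EZ): no match → kept, b columns NULL.
- a row (code=QE, grp=EZ): no match → kept, b columns NULL.
- a row (code=KW, grp=JV): no match → kept, b columns NULL.
- a row (code=CR, grp=MT): no match → kept, b columns NULL.
- a row (code=QE, grp=JV): no match → kept, b columns NULL.
- a row (code=PD, grp=MT): no match → kept, b columns NULL.
- 7 row(s) from b found no a partner → padded with NULL.

(LS, NULL); (LS, NULL); (PD, NULL); (SG, NULL); (TH, NULL); (TH, NULL); (NULL, EZ); (NULL, EZ); (NULL, JV); (NULL, JV); (NULL, MT); (NULL, MT); (NULL, NULL)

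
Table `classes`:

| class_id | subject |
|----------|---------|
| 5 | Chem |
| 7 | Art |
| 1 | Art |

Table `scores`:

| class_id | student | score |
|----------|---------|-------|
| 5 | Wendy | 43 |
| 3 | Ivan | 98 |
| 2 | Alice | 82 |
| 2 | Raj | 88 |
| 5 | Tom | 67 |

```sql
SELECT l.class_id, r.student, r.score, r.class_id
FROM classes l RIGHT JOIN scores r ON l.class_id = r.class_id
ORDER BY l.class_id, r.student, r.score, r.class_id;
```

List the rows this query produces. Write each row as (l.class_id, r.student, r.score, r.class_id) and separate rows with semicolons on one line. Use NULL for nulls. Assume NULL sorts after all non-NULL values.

RIGHT JOIN keeps every row from `scores`; unmatched rows get NULL for `classes`'s columns.
Matching on l.class_id = r.class_id.
- class_id=5: 2 matching r row(s), so 2 row(s) emitted.
- class_id=7: no matching r row.
- class_id=1: no matching r row.
- 3 row(s) from r found no l partner → padded with NULL.
After projecting and ordering:
l.class_id | r.student | r.score | r.class_id
5 | Tom | 67 | 5
5 | Wendy | 43 | 5
NULL | Alice | 82 | 2
NULL | Ivan | 98 | 3
NULL | Raj | 88 | 2

(5, Tom, 67, 5); (5, Wendy, 43, 5); (NULL, Alice, 82, 2); (NULL, Ivan, 98, 3); (NULL, Raj, 88, 2)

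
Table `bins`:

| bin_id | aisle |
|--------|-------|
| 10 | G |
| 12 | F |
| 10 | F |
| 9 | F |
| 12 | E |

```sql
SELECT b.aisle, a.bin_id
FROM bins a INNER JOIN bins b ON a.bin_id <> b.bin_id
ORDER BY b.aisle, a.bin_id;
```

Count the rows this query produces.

INNER JOIN keeps only pairs where the ON condition holds.
Matching on a.bin_id <> b.bin_id.
- a row (bin_id=10): matches 3 b row(s) → 3 output row(s).
- a row (bin_id=12): matches 3 b row(s) → 3 output row(s).
- a row (bin_id=10): matches 3 b row(s) → 3 output row(s).
- a row (bin_id=9): matches 4 b row(s) → 4 output row(s).
- a row (bin_id=12): matches 3 b row(s) → 3 output row(s).
Total: 16 rows.

16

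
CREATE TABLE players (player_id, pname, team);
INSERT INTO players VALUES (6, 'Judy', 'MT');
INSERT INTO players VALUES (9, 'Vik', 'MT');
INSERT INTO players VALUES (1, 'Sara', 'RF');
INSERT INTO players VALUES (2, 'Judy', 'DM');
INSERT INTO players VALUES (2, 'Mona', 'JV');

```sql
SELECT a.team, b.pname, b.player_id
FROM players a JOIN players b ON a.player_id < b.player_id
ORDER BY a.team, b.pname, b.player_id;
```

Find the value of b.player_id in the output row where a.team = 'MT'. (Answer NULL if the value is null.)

9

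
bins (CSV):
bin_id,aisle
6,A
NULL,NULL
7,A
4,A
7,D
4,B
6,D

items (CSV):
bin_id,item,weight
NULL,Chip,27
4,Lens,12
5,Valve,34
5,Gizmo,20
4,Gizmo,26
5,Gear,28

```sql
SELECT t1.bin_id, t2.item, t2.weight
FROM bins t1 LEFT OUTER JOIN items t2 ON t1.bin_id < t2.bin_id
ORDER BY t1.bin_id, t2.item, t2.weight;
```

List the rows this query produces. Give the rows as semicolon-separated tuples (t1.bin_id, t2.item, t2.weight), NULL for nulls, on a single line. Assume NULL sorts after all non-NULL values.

LEFT JOIN keeps every row from `bins`; unmatched rows get NULL for `items`'s columns.
Matching on t1.bin_id < t2.bin_id. A NULL in a compared column never satisfies the condition.
Matched pairs: 6; unmatched t1 rows kept: 5.

(4, Gear, 28); (4, Gear, 28); (4, Gizmo, 20); (4, Gizmo, 20); (4, Valve, 34); (4, Valve, 34); (6, NULL, NULL); (6, NULL, NULL); (7, NULL, NULL); (7, NULL, NULL); (NULL, NULL, NULL)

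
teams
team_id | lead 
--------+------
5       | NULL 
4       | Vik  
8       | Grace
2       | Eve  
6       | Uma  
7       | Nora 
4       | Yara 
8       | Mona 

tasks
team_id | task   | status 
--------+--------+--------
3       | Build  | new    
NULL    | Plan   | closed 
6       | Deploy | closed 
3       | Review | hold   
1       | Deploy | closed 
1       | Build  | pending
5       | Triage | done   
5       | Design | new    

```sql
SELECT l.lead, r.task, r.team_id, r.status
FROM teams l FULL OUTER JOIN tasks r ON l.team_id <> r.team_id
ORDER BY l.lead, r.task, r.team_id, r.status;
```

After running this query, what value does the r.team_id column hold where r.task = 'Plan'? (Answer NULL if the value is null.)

NULL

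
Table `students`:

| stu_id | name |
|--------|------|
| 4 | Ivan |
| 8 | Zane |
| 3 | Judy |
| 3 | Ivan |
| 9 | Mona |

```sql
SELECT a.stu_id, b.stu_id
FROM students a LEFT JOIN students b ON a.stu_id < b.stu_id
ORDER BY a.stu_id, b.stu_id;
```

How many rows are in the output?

LEFT JOIN keeps every row from `students a`; unmatched rows get NULL for `students b`'s columns.
Matching on a.stu_id < b.stu_id.
- stu_id=4: 2 matching b row(s), so 2 row(s) emitted.
- stu_id=8: 1 matching b row(s), so 1 row(s) emitted.
- stu_id=3: 3 matching b row(s), so 3 row(s) emitted.
- stu_id=3: 3 matching b row(s), so 3 row(s) emitted.
- stu_id=9: no b row matches, row kept with b columns NULL.
Total: 9 matched + 1 padded = 10 rows.

10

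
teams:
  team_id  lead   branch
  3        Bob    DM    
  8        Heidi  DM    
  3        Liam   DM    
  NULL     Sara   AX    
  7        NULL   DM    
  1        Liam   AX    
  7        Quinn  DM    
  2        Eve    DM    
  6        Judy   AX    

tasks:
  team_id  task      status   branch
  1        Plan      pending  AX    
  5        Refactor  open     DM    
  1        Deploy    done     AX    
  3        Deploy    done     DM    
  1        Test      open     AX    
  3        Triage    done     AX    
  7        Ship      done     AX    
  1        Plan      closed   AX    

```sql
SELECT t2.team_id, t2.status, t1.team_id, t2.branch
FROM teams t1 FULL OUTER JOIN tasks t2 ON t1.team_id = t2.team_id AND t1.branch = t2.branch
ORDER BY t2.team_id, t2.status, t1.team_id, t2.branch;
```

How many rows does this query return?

15

FULL OUTER JOIN keeps every row from both sides; unmatched rows get NULL for the other side's columns.
Matching on t1.team_id = t2.team_id AND t1.branch = t2.branch. A NULL in a compared column never satisfies the condition.
- team_id=3, branch=DM: 1 matching t2 row(s), so 1 row(s) emitted.
- team_id=8, branch=DM: no t2 row matches, row kept with t2 columns NULL.
- team_id=3, branch=DM: 1 matching t2 row(s), so 1 row(s) emitted.
- team_id=NULL, branch=AX: no t2 row matches, row kept with t2 columns NULL.
- team_id=7, branch=DM: no t2 row matches, row kept with t2 columns NULL.
- team_id=1, branch=AX: 4 matching t2 row(s), so 4 row(s) emitted.
- team_id=7, branch=DM: no t2 row matches, row kept with t2 columns NULL.
- team_id=2, branch=DM: no t2 row matches, row kept with t2 columns NULL.
- team_id=6, branch=AX: no t2 row matches, row kept with t2 columns NULL.
- 3 t2 row(s) had no t1 match → kept, t1 columns NULL.
Total: 6 matched + 9 padded = 15 rows.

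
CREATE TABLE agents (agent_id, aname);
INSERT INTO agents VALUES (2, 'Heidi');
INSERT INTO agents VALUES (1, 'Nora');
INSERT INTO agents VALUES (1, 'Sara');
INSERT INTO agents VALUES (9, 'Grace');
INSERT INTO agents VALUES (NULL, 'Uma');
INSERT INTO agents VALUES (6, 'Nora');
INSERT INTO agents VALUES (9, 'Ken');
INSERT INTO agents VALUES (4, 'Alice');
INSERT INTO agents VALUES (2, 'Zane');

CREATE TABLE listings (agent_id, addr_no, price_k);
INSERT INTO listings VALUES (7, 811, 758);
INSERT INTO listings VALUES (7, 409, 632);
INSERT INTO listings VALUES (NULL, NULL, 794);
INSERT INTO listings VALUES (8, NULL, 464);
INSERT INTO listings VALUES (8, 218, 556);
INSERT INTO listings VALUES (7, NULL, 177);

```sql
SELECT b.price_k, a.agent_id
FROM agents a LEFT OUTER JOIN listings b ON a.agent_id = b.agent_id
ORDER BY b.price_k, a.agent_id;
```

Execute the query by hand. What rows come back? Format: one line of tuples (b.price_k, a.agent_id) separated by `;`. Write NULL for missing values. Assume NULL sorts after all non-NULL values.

LEFT JOIN keeps every row from `agents`; unmatched rows get NULL for `listings`'s columns.
Matching on a.agent_id = b.agent_id. A NULL in a compared column never satisfies the condition.
Matched pairs: 0; unmatched a rows kept: 9.

(NULL, 1); (NULL, 1); (NULL, 2); (NULL, 2); (NULL, 4); (NULL, 6); (NULL, 9); (NULL, 9); (NULL, NULL)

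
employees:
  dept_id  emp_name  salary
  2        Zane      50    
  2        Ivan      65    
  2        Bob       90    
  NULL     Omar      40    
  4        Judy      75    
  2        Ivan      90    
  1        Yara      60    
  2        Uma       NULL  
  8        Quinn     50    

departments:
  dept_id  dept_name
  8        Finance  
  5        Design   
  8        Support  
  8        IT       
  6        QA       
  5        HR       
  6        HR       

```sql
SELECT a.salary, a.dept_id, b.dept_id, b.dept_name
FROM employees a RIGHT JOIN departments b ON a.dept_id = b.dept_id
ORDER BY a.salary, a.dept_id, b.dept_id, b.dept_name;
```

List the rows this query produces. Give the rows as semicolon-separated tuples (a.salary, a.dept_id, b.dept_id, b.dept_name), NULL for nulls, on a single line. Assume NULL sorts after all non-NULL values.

RIGHT JOIN keeps every row from `departments`; unmatched rows get NULL for `employees`'s columns.
Matching on a.dept_id = b.dept_id. A NULL in a compared column never satisfies the condition.
- dept_id=2: no matching b row.
- dept_id=2: no matching b row.
- dept_id=2: no matching b row.
- dept_id=NULL: no matching b row.
- dept_id=4: no matching b row.
- dept_id=2: no matching b row.
- dept_id=1: no matching b row.
- dept_id=2: no matching b row.
- dept_id=8: 3 matching b row(s), so 3 row(s) emitted.
- 4 row(s) from b found no a partner → padded with NULL.
After projecting and ordering:
a.salary | a.dept_id | b.dept_id | b.dept_name
50 | 8 | 8 | Finance
50 | 8 | 8 | IT
50 | 8 | 8 | Support
NULL | NULL | 5 | Design
NULL | NULL | 5 | HR
NULL | NULL | 6 | HR
NULL | NULL | 6 | QA

(50, 8, 8, Finance); (50, 8, 8, IT); (50, 8, 8, Support); (NULL, NULL, 5, Design); (NULL, NULL, 5, HR); (NULL, NULL, 6, HR); (NULL, NULL, 6, QA)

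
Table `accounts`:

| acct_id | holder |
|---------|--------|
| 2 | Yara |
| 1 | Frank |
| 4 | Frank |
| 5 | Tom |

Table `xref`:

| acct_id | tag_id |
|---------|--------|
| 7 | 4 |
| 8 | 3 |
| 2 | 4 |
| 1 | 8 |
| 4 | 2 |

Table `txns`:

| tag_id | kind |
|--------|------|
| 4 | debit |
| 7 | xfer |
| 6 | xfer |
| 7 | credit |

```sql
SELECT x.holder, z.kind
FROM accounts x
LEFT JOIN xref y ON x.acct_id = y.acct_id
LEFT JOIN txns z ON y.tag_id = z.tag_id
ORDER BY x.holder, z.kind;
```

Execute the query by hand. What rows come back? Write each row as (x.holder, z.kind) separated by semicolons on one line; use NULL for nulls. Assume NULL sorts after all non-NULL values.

(Frank, NULL); (Frank, NULL); (Tom, NULL); (Yara, debit)

Step 1 — x LEFT JOIN y on acct_id → 4 row(s).
Then LEFT JOIN `txns z` on tag_id: each of those 4 rows is kept; rows whose y.tag_id has no match in z get NULL for z's columns.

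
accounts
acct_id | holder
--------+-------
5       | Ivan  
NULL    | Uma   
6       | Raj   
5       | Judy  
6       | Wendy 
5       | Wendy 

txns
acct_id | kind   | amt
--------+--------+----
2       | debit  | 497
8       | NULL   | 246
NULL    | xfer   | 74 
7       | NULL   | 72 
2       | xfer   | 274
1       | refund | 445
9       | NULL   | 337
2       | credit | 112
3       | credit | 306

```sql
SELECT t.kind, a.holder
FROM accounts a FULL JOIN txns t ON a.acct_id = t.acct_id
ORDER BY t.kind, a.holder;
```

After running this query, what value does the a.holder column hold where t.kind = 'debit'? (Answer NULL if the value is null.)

FULL OUTER JOIN keeps every row from both sides; unmatched rows get NULL for the other side's columns.
Matching on a.acct_id = t.acct_id. A NULL in a compared column never satisfies the condition.
- a (acct_id=5) has no partner → padded with NULL.
- a (acct_id=NULL) has no partner → padded with NULL.
- a (acct_id=6) has no partner → padded with NULL.
- a (acct_id=5) has no partner → padded with NULL.
- a (acct_id=6) has no partner → padded with NULL.
- a (acct_id=5) has no partner → padded with NULL.
- plus 9 unmatched t row(s), each kept with NULL a columns.

NULL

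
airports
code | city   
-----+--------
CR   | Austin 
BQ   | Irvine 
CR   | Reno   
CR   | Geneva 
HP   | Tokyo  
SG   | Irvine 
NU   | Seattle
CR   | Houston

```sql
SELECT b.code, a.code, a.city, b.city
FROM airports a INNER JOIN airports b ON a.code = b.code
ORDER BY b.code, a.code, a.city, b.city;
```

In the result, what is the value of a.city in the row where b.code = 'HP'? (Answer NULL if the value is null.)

INNER JOIN keeps only pairs where the ON condition holds.
Matching on a.code = b.code.
- code=CR: 4 matching b row(s), so 4 row(s) emitted.
- code=BQ: 1 matching b row(s), so 1 row(s) emitted.
- code=CR: 4 matching b row(s), so 4 row(s) emitted.
- code=CR: 4 matching b row(s), so 4 row(s) emitted.
- code=HP: 1 matching b row(s), so 1 row(s) emitted.
- code=SG: 1 matching b row(s), so 1 row(s) emitted.
- code=NU: 1 matching b row(s), so 1 row(s) emitted.
- code=CR: 4 matching b row(s), so 4 row(s) emitted.

Tokyo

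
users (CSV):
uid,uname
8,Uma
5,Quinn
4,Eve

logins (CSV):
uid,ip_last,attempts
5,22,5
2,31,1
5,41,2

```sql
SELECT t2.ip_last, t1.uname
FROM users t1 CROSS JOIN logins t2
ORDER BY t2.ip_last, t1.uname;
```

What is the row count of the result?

CROSS JOIN pairs every row of `users` with every row of `logins`: 3 × 3 = 9 rows.

9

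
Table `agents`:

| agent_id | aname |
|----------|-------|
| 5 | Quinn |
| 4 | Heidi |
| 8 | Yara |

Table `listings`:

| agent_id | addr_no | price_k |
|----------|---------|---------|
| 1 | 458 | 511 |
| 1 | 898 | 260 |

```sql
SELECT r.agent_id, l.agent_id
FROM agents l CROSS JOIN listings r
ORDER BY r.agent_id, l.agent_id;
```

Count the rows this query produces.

6

CROSS JOIN pairs every row of `agents` with every row of `listings`: 3 × 2 = 6 rows.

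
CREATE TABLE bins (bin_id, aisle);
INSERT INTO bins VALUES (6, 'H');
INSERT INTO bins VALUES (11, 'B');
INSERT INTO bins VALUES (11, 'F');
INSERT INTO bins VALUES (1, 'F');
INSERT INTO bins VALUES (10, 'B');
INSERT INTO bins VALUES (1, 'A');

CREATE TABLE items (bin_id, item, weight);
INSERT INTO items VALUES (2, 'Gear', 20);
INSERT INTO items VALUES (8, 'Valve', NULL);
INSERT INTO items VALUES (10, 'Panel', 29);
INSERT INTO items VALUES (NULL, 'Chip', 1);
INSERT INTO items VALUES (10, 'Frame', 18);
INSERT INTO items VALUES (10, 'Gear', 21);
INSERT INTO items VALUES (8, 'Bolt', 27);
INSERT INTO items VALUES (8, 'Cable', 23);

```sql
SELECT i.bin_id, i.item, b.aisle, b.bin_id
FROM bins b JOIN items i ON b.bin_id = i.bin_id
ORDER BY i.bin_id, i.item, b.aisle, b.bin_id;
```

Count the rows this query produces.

3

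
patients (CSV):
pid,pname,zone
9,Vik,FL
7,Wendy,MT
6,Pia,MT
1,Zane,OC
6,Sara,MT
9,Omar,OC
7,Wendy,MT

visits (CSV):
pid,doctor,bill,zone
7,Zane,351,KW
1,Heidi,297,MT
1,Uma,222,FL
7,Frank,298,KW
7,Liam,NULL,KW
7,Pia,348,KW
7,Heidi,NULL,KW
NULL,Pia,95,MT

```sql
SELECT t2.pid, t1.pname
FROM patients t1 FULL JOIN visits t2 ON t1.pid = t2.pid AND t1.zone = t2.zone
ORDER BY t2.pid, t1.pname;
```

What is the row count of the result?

FULL OUTER JOIN keeps every row from both sides; unmatched rows get NULL for the other side's columns.
Matching on t1.pid = t2.pid AND t1.zone = t2.zone. A NULL in a compared column never satisfies the condition.
Matched pairs: 0; unmatched t1 rows kept: 7; unmatched t2 rows kept: 8.
Total: 0 matched + 15 padded = 15 rows.

15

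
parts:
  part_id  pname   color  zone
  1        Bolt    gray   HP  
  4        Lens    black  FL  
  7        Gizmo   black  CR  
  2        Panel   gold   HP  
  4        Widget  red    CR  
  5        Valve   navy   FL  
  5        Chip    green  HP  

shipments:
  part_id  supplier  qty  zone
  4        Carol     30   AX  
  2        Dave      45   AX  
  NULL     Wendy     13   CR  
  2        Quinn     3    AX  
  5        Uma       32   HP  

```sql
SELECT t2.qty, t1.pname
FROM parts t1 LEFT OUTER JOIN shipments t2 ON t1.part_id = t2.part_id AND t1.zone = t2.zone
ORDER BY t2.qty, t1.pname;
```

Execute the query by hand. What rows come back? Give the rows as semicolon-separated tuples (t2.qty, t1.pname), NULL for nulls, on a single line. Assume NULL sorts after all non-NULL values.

LEFT JOIN keeps every row from `parts`; unmatched rows get NULL for `shipments`'s columns.
Matching on t1.part_id = t2.part_id AND t1.zone = t2.zone. A NULL in a compared column never satisfies the condition.
Matched pairs: 1; unmatched t1 rows kept: 6.

(32, Chip); (NULL, Bolt); (NULL, Gizmo); (NULL, Lens); (NULL, Panel); (NULL, Valve); (NULL, Widget)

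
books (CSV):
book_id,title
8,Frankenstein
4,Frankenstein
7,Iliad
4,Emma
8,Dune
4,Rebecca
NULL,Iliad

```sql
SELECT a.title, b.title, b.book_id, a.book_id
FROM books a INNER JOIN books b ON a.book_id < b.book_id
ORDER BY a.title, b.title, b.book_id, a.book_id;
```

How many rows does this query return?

INNER JOIN keeps only pairs where the ON condition holds.
Matching on a.book_id < b.book_id. A NULL in a compared column never satisfies the condition.
- a (book_id=8) has no partner → excluded.
- a (book_id=4) pairs with 3 row(s) of b.
- a (book_id=7) pairs with 2 row(s) of b.
- a (book_id=4) pairs with 3 row(s) of b.
- a (book_id=8) has no partner → excluded.
- a (book_id=4) pairs with 3 row(s) of b.
- a (book_id=NULL) has no partner → excluded.
Total: 11 rows.

11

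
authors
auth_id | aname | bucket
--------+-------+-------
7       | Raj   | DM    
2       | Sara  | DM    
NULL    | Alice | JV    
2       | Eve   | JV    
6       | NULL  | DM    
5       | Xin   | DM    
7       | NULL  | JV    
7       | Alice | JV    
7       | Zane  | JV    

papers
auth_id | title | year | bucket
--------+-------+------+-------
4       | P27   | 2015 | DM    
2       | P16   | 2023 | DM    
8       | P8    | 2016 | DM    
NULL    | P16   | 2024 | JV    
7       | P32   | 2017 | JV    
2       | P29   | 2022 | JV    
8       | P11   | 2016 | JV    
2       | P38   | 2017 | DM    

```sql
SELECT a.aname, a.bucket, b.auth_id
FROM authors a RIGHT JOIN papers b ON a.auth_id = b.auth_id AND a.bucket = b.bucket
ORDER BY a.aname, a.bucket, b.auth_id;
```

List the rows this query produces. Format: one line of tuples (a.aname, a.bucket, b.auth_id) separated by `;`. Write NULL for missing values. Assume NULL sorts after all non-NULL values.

RIGHT JOIN keeps every row from `papers`; unmatched rows get NULL for `authors`'s columns.
Matching on a.auth_id = b.auth_id AND a.bucket = b.bucket. A NULL in a compared column never satisfies the condition.
- a[0] auth_id=7, bucket=DM → no match.
- a[1] auth_id=2, bucket=DM → 2 match(es) in b → 2 row(s).
- a[2] auth_id=NULL, bucket=JV → no match.
- a[3] auth_id=2, bucket=JV → 1 match(es) in b → 1 row(s).
- a[4] auth_id=6, bucket=DM → no match.
- a[5] auth_id=5, bucket=DM → no match.
- a[6] auth_id=7, bucket=JV → 1 match(es) in b → 1 row(s).
- a[7] auth_id=7, bucket=JV → 1 match(es) in b → 1 row(s).
- a[8] auth_id=7, bucket=JV → 1 match(es) in b → 1 row(s).
- plus 4 unmatched b row(s), each kept with NULL a columns.
After projecting and ordering:
a.aname | a.bucket | b.auth_id
Alice | JV | 7
Eve | JV | 2
Sara | DM | 2
Sara | DM | 2
Zane | JV | 7
NULL | JV | 7
NULL | NULL | 4
NULL | NULL | 8
NULL | NULL | 8
NULL | NULL | NULL

(Alice, JV, 7); (Eve, JV, 2); (Sara, DM, 2); (Sara, DM, 2); (Zane, JV, 7); (NULL, JV, 7); (NULL, NULL, 4); (NULL, NULL, 8); (NULL, NULL, 8); (NULL, NULL, NULL)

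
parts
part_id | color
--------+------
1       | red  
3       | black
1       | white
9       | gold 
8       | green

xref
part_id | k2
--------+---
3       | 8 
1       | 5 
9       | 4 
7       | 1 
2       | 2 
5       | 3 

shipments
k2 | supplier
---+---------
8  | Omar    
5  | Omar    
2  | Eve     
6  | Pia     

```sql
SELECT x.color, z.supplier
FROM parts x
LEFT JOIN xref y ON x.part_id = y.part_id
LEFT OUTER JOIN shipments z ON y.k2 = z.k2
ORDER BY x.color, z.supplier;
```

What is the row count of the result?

5

Step 1 — x LEFT JOIN y on part_id → 5 row(s).
Then LEFT JOIN `shipments z` on k2: each of those 5 rows is kept; rows whose y.k2 has no match in z get NULL for z's columns.
Result: 5 row(s).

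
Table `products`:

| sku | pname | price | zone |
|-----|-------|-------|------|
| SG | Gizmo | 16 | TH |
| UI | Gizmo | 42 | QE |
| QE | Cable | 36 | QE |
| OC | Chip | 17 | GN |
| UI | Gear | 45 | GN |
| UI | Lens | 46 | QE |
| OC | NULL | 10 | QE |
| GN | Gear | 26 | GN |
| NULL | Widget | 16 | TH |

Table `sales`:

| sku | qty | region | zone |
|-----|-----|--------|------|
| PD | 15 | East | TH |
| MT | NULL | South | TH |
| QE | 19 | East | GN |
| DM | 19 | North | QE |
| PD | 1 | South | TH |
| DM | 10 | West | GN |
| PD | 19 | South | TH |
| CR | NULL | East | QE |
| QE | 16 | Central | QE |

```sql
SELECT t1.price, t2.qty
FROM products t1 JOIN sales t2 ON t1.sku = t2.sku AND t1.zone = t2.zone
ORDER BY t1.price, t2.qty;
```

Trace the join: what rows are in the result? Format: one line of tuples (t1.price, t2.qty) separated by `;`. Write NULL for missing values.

INNER JOIN keeps only pairs where the ON condition holds.
Matching on t1.sku = t2.sku AND t1.zone = t2.zone. A NULL in a compared column never satisfies the condition.
- t1[0] sku=SG, zone=TH → no match; dropped.
- t1[1] sku=UI, zone=QE → no match; dropped.
- t1[2] sku=QE, zone=QE → 1 match(es) in t2 → 1 row(s).
- t1[3] sku=OC, zone=GN → no match; dropped.
- t1[4] sku=UI, zone=GN → no match; dropped.
- t1[5] sku=UI, zone=QE → no match; dropped.
- t1[6] sku=OC, zone=QE → no match; dropped.
- t1[7] sku=GN, zone=GN → no match; dropped.
- t1[8] sku=NULL, zone=TH → no match; dropped.
After projecting and ordering:
t1.price | t2.qty
36 | 16

(36, 16)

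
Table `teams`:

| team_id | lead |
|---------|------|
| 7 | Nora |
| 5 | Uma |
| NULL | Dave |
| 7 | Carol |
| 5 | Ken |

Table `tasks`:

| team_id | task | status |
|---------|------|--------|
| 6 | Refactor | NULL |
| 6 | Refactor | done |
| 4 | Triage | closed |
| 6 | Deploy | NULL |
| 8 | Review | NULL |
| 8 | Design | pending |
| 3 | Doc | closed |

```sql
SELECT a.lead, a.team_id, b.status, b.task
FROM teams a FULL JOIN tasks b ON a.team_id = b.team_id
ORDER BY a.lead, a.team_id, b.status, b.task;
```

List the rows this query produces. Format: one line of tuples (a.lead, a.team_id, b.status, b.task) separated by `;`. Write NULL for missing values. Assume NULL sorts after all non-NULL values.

(Carol, 7, NULL, NULL); (Dave, NULL, NULL, NULL); (Ken, 5, NULL, NULL); (Nora, 7, NULL, NULL); (Uma, 5, NULL, NULL); (NULL, NULL, closed, Doc); (NULL, NULL, closed, Triage); (NULL, NULL, done, Refactor); (NULL, NULL, pending, Design); (NULL, NULL, NULL, Deploy); (NULL, NULL, NULL, Refactor); (NULL, NULL, NULL, Review)

FULL OUTER JOIN keeps every row from both sides; unmatched rows get NULL for the other side's columns.
Matching on a.team_id = b.team_id. A NULL in a compared column never satisfies the condition.
- a (team_id=7) has no partner → padded with NULL.
- a (team_id=5) has no partner → padded with NULL.
- a (team_id=NULL) has no partner → padded with NULL.
- a (team_id=7) has no partner → padded with NULL.
- a (team_id=5) has no partner → padded with NULL.
- plus 7 unmatched b row(s), each kept with NULL a columns.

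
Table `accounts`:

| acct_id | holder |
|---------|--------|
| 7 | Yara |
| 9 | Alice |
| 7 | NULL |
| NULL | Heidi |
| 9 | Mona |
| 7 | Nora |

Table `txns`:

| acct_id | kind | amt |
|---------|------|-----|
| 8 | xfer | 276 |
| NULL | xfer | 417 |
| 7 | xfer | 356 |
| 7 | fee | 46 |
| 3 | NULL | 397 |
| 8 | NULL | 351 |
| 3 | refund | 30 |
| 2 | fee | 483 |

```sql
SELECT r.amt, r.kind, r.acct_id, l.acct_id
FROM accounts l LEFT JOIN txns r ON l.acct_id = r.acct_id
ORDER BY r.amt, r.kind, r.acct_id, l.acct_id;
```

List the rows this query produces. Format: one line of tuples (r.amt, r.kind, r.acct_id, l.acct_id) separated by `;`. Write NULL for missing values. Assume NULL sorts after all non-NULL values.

(46, fee, 7, 7); (46, fee, 7, 7); (46, fee, 7, 7); (356, xfer, 7, 7); (356, xfer, 7, 7); (356, xfer, 7, 7); (NULL, NULL, NULL, 9); (NULL, NULL, NULL, 9); (NULL, NULL, NULL, NULL)

LEFT JOIN keeps every row from `accounts`; unmatched rows get NULL for `txns`'s columns.
Matching on l.acct_id = r.acct_id. A NULL in a compared column never satisfies the condition.
Matched pairs: 6; unmatched l rows kept: 3.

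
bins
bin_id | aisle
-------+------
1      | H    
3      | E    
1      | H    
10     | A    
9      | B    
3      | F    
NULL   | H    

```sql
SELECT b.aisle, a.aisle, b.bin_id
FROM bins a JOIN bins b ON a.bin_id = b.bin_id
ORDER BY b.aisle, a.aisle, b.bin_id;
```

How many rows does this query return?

10

INNER JOIN keeps only pairs where the ON condition holds.
Matching on a.bin_id = b.bin_id. A NULL in a compared column never satisfies the condition.
- a[0] bin_id=1 → 2 match(es) in b → 2 row(s).
- a[1] bin_id=3 → 2 match(es) in b → 2 row(s).
- a[2] bin_id=1 → 2 match(es) in b → 2 row(s).
- a[3] bin_id=10 → 1 match(es) in b → 1 row(s).
- a[4] bin_id=9 → 1 match(es) in b → 1 row(s).
- a[5] bin_id=3 → 2 match(es) in b → 2 row(s).
- a[6] bin_id=NULL → no match; dropped.
Total: 10 rows.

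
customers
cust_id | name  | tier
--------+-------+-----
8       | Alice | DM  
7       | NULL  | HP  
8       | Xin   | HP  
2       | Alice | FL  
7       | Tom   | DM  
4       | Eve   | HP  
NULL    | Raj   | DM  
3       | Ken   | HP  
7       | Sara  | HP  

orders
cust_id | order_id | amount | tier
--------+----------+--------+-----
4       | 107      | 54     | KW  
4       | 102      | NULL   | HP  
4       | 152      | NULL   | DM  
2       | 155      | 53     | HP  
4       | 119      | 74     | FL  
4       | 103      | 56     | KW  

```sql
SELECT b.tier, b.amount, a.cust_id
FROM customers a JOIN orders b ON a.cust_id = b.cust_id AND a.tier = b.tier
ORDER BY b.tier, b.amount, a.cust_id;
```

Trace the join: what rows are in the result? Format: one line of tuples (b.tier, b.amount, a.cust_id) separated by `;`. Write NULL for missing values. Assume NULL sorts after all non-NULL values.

INNER JOIN keeps only pairs where the ON condition holds.
Matching on a.cust_id = b.cust_id AND a.tier = b.tier. A NULL in a compared column never satisfies the condition.
Matched pairs: 1.

(HP, NULL, 4)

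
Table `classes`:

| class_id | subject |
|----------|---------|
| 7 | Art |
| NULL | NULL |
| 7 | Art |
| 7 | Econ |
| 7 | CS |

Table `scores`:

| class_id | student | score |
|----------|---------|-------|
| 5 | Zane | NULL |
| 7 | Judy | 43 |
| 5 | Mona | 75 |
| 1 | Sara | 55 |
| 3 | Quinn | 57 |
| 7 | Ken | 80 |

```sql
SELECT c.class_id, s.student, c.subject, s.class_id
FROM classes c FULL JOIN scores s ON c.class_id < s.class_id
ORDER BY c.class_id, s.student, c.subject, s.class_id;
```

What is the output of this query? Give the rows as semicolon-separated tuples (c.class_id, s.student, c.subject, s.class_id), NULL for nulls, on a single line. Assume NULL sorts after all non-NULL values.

(7, NULL, Art, NULL); (7, NULL, Art, NULL); (7, NULL, CS, NULL); (7, NULL, Econ, NULL); (NULL, Judy, NULL, 7); (NULL, Ken, NULL, 7); (NULL, Mona, NULL, 5); (NULL, Quinn, NULL, 3); (NULL, Sara, NULL, 1); (NULL, Zane, NULL, 5); (NULL, NULL, NULL, NULL)

FULL OUTER JOIN keeps every row from both sides; unmatched rows get NULL for the other side's columns.
Matching on c.class_id < s.class_id. A NULL in a compared column never satisfies the condition.
Matched pairs: 0; unmatched c rows kept: 5; unmatched s rows kept: 6.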